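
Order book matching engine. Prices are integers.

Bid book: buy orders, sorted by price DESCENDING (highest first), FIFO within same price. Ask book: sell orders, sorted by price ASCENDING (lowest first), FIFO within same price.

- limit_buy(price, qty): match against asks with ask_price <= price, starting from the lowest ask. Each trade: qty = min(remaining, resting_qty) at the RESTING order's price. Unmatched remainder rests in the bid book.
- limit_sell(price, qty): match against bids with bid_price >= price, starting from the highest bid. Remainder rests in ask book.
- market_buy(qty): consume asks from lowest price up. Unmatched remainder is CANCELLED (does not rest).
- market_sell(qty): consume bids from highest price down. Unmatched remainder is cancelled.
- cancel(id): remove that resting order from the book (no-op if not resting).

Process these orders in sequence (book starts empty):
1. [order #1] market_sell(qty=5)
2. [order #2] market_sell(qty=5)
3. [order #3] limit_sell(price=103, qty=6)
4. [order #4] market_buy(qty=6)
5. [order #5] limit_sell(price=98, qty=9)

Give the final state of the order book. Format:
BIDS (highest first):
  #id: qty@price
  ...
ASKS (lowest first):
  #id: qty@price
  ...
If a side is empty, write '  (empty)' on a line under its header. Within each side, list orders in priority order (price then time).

Answer: BIDS (highest first):
  (empty)
ASKS (lowest first):
  #5: 9@98

Derivation:
After op 1 [order #1] market_sell(qty=5): fills=none; bids=[-] asks=[-]
After op 2 [order #2] market_sell(qty=5): fills=none; bids=[-] asks=[-]
After op 3 [order #3] limit_sell(price=103, qty=6): fills=none; bids=[-] asks=[#3:6@103]
After op 4 [order #4] market_buy(qty=6): fills=#4x#3:6@103; bids=[-] asks=[-]
After op 5 [order #5] limit_sell(price=98, qty=9): fills=none; bids=[-] asks=[#5:9@98]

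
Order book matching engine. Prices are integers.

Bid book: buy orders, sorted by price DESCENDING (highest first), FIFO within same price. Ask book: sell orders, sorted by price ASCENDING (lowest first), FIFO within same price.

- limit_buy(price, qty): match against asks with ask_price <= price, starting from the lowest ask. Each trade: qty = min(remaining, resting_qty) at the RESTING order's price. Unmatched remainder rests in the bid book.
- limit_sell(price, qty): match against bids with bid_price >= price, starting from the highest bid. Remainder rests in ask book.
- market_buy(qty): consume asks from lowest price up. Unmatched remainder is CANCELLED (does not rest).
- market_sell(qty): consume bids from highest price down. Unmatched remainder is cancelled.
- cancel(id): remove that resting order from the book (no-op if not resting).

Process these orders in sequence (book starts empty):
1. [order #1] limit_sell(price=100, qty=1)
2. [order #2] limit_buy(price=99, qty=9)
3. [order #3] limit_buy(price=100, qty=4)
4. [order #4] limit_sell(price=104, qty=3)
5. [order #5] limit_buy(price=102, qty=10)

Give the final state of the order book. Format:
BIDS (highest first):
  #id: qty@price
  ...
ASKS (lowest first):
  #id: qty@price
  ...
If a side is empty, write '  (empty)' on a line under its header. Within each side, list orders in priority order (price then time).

After op 1 [order #1] limit_sell(price=100, qty=1): fills=none; bids=[-] asks=[#1:1@100]
After op 2 [order #2] limit_buy(price=99, qty=9): fills=none; bids=[#2:9@99] asks=[#1:1@100]
After op 3 [order #3] limit_buy(price=100, qty=4): fills=#3x#1:1@100; bids=[#3:3@100 #2:9@99] asks=[-]
After op 4 [order #4] limit_sell(price=104, qty=3): fills=none; bids=[#3:3@100 #2:9@99] asks=[#4:3@104]
After op 5 [order #5] limit_buy(price=102, qty=10): fills=none; bids=[#5:10@102 #3:3@100 #2:9@99] asks=[#4:3@104]

Answer: BIDS (highest first):
  #5: 10@102
  #3: 3@100
  #2: 9@99
ASKS (lowest first):
  #4: 3@104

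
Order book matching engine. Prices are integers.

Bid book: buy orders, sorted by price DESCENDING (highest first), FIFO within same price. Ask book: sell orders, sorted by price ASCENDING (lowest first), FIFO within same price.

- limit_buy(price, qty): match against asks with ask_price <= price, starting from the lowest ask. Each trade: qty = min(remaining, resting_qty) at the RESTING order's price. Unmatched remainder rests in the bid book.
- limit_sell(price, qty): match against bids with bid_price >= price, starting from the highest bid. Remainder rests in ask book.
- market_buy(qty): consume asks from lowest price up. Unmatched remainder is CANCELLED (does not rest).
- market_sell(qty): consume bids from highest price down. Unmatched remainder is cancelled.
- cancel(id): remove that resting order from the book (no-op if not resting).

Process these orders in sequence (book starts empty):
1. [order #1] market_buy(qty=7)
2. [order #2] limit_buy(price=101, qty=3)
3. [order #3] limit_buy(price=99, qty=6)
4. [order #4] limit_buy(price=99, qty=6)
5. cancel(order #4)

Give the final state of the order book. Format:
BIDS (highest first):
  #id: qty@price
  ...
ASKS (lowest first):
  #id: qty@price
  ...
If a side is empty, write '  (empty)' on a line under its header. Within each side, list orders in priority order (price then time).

After op 1 [order #1] market_buy(qty=7): fills=none; bids=[-] asks=[-]
After op 2 [order #2] limit_buy(price=101, qty=3): fills=none; bids=[#2:3@101] asks=[-]
After op 3 [order #3] limit_buy(price=99, qty=6): fills=none; bids=[#2:3@101 #3:6@99] asks=[-]
After op 4 [order #4] limit_buy(price=99, qty=6): fills=none; bids=[#2:3@101 #3:6@99 #4:6@99] asks=[-]
After op 5 cancel(order #4): fills=none; bids=[#2:3@101 #3:6@99] asks=[-]

Answer: BIDS (highest first):
  #2: 3@101
  #3: 6@99
ASKS (lowest first):
  (empty)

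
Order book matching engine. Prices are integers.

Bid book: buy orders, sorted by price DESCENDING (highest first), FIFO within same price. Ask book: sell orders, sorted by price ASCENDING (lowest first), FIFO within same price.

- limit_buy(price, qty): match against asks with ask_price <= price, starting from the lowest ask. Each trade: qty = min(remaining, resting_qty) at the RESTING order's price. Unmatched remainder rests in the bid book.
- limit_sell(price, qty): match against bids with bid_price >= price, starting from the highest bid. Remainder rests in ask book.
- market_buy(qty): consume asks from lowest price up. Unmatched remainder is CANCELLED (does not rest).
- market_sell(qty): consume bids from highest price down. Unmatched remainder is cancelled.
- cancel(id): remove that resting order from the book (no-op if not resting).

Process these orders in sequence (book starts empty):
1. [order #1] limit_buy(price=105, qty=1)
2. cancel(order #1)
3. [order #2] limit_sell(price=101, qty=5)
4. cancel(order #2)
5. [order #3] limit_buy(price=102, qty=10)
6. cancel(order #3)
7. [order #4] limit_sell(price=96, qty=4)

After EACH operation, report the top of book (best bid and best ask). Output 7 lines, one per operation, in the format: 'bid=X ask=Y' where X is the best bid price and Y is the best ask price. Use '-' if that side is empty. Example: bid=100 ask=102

Answer: bid=105 ask=-
bid=- ask=-
bid=- ask=101
bid=- ask=-
bid=102 ask=-
bid=- ask=-
bid=- ask=96

Derivation:
After op 1 [order #1] limit_buy(price=105, qty=1): fills=none; bids=[#1:1@105] asks=[-]
After op 2 cancel(order #1): fills=none; bids=[-] asks=[-]
After op 3 [order #2] limit_sell(price=101, qty=5): fills=none; bids=[-] asks=[#2:5@101]
After op 4 cancel(order #2): fills=none; bids=[-] asks=[-]
After op 5 [order #3] limit_buy(price=102, qty=10): fills=none; bids=[#3:10@102] asks=[-]
After op 6 cancel(order #3): fills=none; bids=[-] asks=[-]
After op 7 [order #4] limit_sell(price=96, qty=4): fills=none; bids=[-] asks=[#4:4@96]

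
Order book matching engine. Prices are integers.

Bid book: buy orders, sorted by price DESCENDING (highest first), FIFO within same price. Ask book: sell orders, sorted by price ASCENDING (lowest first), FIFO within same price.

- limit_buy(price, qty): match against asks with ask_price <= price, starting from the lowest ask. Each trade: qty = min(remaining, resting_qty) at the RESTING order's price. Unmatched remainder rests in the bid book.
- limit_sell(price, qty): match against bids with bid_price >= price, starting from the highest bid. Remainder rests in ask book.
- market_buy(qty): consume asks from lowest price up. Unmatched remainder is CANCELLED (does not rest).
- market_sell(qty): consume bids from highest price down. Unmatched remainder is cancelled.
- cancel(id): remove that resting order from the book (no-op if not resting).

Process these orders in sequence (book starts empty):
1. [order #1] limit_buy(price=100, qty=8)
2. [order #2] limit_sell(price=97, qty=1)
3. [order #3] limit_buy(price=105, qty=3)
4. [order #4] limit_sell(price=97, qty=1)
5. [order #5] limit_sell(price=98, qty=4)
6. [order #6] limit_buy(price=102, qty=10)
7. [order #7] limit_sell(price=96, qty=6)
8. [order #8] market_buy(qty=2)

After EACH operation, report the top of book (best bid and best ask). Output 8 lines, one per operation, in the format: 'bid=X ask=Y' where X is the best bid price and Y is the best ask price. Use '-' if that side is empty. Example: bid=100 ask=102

After op 1 [order #1] limit_buy(price=100, qty=8): fills=none; bids=[#1:8@100] asks=[-]
After op 2 [order #2] limit_sell(price=97, qty=1): fills=#1x#2:1@100; bids=[#1:7@100] asks=[-]
After op 3 [order #3] limit_buy(price=105, qty=3): fills=none; bids=[#3:3@105 #1:7@100] asks=[-]
After op 4 [order #4] limit_sell(price=97, qty=1): fills=#3x#4:1@105; bids=[#3:2@105 #1:7@100] asks=[-]
After op 5 [order #5] limit_sell(price=98, qty=4): fills=#3x#5:2@105 #1x#5:2@100; bids=[#1:5@100] asks=[-]
After op 6 [order #6] limit_buy(price=102, qty=10): fills=none; bids=[#6:10@102 #1:5@100] asks=[-]
After op 7 [order #7] limit_sell(price=96, qty=6): fills=#6x#7:6@102; bids=[#6:4@102 #1:5@100] asks=[-]
After op 8 [order #8] market_buy(qty=2): fills=none; bids=[#6:4@102 #1:5@100] asks=[-]

Answer: bid=100 ask=-
bid=100 ask=-
bid=105 ask=-
bid=105 ask=-
bid=100 ask=-
bid=102 ask=-
bid=102 ask=-
bid=102 ask=-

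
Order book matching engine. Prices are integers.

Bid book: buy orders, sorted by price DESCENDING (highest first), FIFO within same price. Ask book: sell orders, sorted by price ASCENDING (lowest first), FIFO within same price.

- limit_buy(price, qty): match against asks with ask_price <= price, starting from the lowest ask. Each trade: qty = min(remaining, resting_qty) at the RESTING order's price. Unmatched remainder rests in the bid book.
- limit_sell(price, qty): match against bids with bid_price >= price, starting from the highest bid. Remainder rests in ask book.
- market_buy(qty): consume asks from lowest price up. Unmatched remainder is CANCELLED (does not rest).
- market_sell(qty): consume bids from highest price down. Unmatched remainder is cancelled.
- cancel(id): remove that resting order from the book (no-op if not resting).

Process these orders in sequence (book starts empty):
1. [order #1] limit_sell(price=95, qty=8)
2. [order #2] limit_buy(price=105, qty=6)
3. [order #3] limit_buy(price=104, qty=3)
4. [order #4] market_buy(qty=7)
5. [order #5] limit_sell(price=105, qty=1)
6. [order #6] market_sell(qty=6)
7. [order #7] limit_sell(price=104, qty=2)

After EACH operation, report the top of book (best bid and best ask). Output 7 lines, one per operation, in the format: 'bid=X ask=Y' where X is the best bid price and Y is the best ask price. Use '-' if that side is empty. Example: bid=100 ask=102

Answer: bid=- ask=95
bid=- ask=95
bid=104 ask=-
bid=104 ask=-
bid=104 ask=105
bid=- ask=105
bid=- ask=104

Derivation:
After op 1 [order #1] limit_sell(price=95, qty=8): fills=none; bids=[-] asks=[#1:8@95]
After op 2 [order #2] limit_buy(price=105, qty=6): fills=#2x#1:6@95; bids=[-] asks=[#1:2@95]
After op 3 [order #3] limit_buy(price=104, qty=3): fills=#3x#1:2@95; bids=[#3:1@104] asks=[-]
After op 4 [order #4] market_buy(qty=7): fills=none; bids=[#3:1@104] asks=[-]
After op 5 [order #5] limit_sell(price=105, qty=1): fills=none; bids=[#3:1@104] asks=[#5:1@105]
After op 6 [order #6] market_sell(qty=6): fills=#3x#6:1@104; bids=[-] asks=[#5:1@105]
After op 7 [order #7] limit_sell(price=104, qty=2): fills=none; bids=[-] asks=[#7:2@104 #5:1@105]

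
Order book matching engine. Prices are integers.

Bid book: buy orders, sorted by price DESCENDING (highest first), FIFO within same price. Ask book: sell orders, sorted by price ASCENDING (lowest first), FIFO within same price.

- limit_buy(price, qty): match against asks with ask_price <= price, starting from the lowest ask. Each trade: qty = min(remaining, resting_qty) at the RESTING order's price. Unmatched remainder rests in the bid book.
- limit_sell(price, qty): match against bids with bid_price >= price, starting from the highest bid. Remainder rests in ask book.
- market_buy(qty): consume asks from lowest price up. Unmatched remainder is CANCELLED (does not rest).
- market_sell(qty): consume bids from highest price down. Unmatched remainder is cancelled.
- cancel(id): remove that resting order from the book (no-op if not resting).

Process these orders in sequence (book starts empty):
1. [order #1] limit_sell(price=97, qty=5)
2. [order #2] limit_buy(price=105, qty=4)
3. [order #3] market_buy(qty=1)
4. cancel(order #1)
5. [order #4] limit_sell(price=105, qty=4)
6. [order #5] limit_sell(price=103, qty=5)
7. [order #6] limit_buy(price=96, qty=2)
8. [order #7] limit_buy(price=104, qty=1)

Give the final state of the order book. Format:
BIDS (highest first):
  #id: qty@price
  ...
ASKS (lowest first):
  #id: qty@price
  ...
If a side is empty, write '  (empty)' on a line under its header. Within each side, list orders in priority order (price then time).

After op 1 [order #1] limit_sell(price=97, qty=5): fills=none; bids=[-] asks=[#1:5@97]
After op 2 [order #2] limit_buy(price=105, qty=4): fills=#2x#1:4@97; bids=[-] asks=[#1:1@97]
After op 3 [order #3] market_buy(qty=1): fills=#3x#1:1@97; bids=[-] asks=[-]
After op 4 cancel(order #1): fills=none; bids=[-] asks=[-]
After op 5 [order #4] limit_sell(price=105, qty=4): fills=none; bids=[-] asks=[#4:4@105]
After op 6 [order #5] limit_sell(price=103, qty=5): fills=none; bids=[-] asks=[#5:5@103 #4:4@105]
After op 7 [order #6] limit_buy(price=96, qty=2): fills=none; bids=[#6:2@96] asks=[#5:5@103 #4:4@105]
After op 8 [order #7] limit_buy(price=104, qty=1): fills=#7x#5:1@103; bids=[#6:2@96] asks=[#5:4@103 #4:4@105]

Answer: BIDS (highest first):
  #6: 2@96
ASKS (lowest first):
  #5: 4@103
  #4: 4@105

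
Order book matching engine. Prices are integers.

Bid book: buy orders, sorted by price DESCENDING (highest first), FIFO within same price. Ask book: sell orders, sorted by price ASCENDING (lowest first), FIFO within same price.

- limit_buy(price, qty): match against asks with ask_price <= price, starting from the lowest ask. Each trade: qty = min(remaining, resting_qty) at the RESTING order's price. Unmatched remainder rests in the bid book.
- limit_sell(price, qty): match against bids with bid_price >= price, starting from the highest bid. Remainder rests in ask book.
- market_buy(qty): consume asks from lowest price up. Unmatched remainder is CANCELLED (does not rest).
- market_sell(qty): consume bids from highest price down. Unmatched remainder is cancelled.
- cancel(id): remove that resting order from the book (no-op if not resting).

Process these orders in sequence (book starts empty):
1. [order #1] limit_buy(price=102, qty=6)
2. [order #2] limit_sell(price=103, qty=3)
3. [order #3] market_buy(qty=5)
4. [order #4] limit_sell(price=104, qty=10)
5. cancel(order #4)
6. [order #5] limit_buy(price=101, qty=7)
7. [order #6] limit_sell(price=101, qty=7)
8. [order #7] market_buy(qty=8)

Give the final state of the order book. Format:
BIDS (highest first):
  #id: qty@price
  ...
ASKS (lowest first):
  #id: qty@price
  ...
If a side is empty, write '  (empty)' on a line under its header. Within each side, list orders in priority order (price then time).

After op 1 [order #1] limit_buy(price=102, qty=6): fills=none; bids=[#1:6@102] asks=[-]
After op 2 [order #2] limit_sell(price=103, qty=3): fills=none; bids=[#1:6@102] asks=[#2:3@103]
After op 3 [order #3] market_buy(qty=5): fills=#3x#2:3@103; bids=[#1:6@102] asks=[-]
After op 4 [order #4] limit_sell(price=104, qty=10): fills=none; bids=[#1:6@102] asks=[#4:10@104]
After op 5 cancel(order #4): fills=none; bids=[#1:6@102] asks=[-]
After op 6 [order #5] limit_buy(price=101, qty=7): fills=none; bids=[#1:6@102 #5:7@101] asks=[-]
After op 7 [order #6] limit_sell(price=101, qty=7): fills=#1x#6:6@102 #5x#6:1@101; bids=[#5:6@101] asks=[-]
After op 8 [order #7] market_buy(qty=8): fills=none; bids=[#5:6@101] asks=[-]

Answer: BIDS (highest first):
  #5: 6@101
ASKS (lowest first):
  (empty)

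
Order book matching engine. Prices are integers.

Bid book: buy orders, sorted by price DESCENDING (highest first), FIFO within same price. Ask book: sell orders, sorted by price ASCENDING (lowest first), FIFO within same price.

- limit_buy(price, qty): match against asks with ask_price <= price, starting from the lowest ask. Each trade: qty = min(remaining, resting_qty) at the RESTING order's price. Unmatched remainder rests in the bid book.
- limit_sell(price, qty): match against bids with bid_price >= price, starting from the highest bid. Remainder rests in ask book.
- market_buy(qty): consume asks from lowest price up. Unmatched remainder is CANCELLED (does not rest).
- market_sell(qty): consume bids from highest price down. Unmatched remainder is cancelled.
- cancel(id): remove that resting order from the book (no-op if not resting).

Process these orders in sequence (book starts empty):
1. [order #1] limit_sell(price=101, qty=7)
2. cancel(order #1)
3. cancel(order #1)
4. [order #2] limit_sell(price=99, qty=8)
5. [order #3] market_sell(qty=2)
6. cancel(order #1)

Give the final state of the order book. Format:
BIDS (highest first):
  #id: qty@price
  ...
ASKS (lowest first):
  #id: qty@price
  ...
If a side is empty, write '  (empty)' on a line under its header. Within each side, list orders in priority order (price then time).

After op 1 [order #1] limit_sell(price=101, qty=7): fills=none; bids=[-] asks=[#1:7@101]
After op 2 cancel(order #1): fills=none; bids=[-] asks=[-]
After op 3 cancel(order #1): fills=none; bids=[-] asks=[-]
After op 4 [order #2] limit_sell(price=99, qty=8): fills=none; bids=[-] asks=[#2:8@99]
After op 5 [order #3] market_sell(qty=2): fills=none; bids=[-] asks=[#2:8@99]
After op 6 cancel(order #1): fills=none; bids=[-] asks=[#2:8@99]

Answer: BIDS (highest first):
  (empty)
ASKS (lowest first):
  #2: 8@99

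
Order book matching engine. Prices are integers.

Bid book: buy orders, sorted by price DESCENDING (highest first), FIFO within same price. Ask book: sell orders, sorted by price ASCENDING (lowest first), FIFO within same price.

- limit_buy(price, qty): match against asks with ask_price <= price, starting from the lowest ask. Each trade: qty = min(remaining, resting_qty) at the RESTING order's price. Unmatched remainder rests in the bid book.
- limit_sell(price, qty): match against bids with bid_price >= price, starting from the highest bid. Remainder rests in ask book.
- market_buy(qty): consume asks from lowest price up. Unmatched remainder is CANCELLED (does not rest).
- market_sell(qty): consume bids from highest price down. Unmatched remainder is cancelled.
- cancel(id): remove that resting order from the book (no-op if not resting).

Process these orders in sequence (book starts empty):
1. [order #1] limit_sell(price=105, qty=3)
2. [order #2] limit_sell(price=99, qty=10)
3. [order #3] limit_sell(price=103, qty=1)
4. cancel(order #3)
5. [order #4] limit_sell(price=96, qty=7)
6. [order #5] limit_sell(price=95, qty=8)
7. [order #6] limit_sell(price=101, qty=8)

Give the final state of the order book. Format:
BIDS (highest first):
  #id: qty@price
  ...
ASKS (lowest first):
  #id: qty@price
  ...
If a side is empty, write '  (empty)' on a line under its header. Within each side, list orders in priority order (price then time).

After op 1 [order #1] limit_sell(price=105, qty=3): fills=none; bids=[-] asks=[#1:3@105]
After op 2 [order #2] limit_sell(price=99, qty=10): fills=none; bids=[-] asks=[#2:10@99 #1:3@105]
After op 3 [order #3] limit_sell(price=103, qty=1): fills=none; bids=[-] asks=[#2:10@99 #3:1@103 #1:3@105]
After op 4 cancel(order #3): fills=none; bids=[-] asks=[#2:10@99 #1:3@105]
After op 5 [order #4] limit_sell(price=96, qty=7): fills=none; bids=[-] asks=[#4:7@96 #2:10@99 #1:3@105]
After op 6 [order #5] limit_sell(price=95, qty=8): fills=none; bids=[-] asks=[#5:8@95 #4:7@96 #2:10@99 #1:3@105]
After op 7 [order #6] limit_sell(price=101, qty=8): fills=none; bids=[-] asks=[#5:8@95 #4:7@96 #2:10@99 #6:8@101 #1:3@105]

Answer: BIDS (highest first):
  (empty)
ASKS (lowest first):
  #5: 8@95
  #4: 7@96
  #2: 10@99
  #6: 8@101
  #1: 3@105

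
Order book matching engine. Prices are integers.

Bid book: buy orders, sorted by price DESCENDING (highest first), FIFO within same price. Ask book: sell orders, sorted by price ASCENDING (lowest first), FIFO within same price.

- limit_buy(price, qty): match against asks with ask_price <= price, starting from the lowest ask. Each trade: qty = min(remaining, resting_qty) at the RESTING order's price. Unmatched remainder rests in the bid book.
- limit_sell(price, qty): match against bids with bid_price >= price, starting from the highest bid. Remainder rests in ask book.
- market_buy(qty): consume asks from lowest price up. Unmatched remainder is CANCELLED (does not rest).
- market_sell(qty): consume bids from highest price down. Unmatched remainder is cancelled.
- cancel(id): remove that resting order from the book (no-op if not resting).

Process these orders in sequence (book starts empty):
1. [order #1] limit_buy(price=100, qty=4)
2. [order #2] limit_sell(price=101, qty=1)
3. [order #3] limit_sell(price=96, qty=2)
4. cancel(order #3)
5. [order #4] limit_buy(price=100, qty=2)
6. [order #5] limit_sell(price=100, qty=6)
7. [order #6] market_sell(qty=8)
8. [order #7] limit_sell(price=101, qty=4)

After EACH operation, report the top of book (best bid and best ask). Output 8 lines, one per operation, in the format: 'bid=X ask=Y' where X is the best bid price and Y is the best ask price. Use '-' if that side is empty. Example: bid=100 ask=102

After op 1 [order #1] limit_buy(price=100, qty=4): fills=none; bids=[#1:4@100] asks=[-]
After op 2 [order #2] limit_sell(price=101, qty=1): fills=none; bids=[#1:4@100] asks=[#2:1@101]
After op 3 [order #3] limit_sell(price=96, qty=2): fills=#1x#3:2@100; bids=[#1:2@100] asks=[#2:1@101]
After op 4 cancel(order #3): fills=none; bids=[#1:2@100] asks=[#2:1@101]
After op 5 [order #4] limit_buy(price=100, qty=2): fills=none; bids=[#1:2@100 #4:2@100] asks=[#2:1@101]
After op 6 [order #5] limit_sell(price=100, qty=6): fills=#1x#5:2@100 #4x#5:2@100; bids=[-] asks=[#5:2@100 #2:1@101]
After op 7 [order #6] market_sell(qty=8): fills=none; bids=[-] asks=[#5:2@100 #2:1@101]
After op 8 [order #7] limit_sell(price=101, qty=4): fills=none; bids=[-] asks=[#5:2@100 #2:1@101 #7:4@101]

Answer: bid=100 ask=-
bid=100 ask=101
bid=100 ask=101
bid=100 ask=101
bid=100 ask=101
bid=- ask=100
bid=- ask=100
bid=- ask=100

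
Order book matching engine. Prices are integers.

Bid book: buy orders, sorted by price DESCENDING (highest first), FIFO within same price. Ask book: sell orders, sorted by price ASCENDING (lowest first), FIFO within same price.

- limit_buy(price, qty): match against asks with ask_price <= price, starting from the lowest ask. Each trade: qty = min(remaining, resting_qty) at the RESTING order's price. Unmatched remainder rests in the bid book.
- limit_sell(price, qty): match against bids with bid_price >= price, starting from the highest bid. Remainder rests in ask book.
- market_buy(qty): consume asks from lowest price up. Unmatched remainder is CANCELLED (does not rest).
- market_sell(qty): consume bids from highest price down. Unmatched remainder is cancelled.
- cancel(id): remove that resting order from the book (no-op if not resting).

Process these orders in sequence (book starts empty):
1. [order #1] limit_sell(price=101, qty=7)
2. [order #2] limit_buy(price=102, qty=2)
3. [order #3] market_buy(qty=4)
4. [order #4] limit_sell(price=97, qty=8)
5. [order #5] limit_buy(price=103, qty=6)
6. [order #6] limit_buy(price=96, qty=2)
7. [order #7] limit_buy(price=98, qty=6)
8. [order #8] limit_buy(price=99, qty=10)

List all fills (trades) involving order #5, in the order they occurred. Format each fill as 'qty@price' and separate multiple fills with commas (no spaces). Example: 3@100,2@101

Answer: 6@97

Derivation:
After op 1 [order #1] limit_sell(price=101, qty=7): fills=none; bids=[-] asks=[#1:7@101]
After op 2 [order #2] limit_buy(price=102, qty=2): fills=#2x#1:2@101; bids=[-] asks=[#1:5@101]
After op 3 [order #3] market_buy(qty=4): fills=#3x#1:4@101; bids=[-] asks=[#1:1@101]
After op 4 [order #4] limit_sell(price=97, qty=8): fills=none; bids=[-] asks=[#4:8@97 #1:1@101]
After op 5 [order #5] limit_buy(price=103, qty=6): fills=#5x#4:6@97; bids=[-] asks=[#4:2@97 #1:1@101]
After op 6 [order #6] limit_buy(price=96, qty=2): fills=none; bids=[#6:2@96] asks=[#4:2@97 #1:1@101]
After op 7 [order #7] limit_buy(price=98, qty=6): fills=#7x#4:2@97; bids=[#7:4@98 #6:2@96] asks=[#1:1@101]
After op 8 [order #8] limit_buy(price=99, qty=10): fills=none; bids=[#8:10@99 #7:4@98 #6:2@96] asks=[#1:1@101]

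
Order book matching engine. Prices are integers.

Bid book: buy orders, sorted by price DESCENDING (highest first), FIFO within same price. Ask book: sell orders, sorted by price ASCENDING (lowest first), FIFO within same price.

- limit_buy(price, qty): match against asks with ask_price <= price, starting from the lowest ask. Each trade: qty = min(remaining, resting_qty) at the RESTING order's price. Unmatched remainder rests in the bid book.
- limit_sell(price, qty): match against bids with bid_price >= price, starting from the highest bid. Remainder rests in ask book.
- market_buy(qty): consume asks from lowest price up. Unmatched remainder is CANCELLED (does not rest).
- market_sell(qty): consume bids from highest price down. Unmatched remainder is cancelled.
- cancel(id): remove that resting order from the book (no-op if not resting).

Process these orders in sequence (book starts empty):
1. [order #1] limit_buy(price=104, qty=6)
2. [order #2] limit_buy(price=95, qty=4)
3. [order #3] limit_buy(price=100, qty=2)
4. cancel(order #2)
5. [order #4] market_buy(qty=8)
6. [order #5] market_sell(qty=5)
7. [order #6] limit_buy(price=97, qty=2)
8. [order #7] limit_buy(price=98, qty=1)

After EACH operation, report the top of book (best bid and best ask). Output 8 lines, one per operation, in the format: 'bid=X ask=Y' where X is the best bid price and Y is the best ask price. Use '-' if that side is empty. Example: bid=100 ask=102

After op 1 [order #1] limit_buy(price=104, qty=6): fills=none; bids=[#1:6@104] asks=[-]
After op 2 [order #2] limit_buy(price=95, qty=4): fills=none; bids=[#1:6@104 #2:4@95] asks=[-]
After op 3 [order #3] limit_buy(price=100, qty=2): fills=none; bids=[#1:6@104 #3:2@100 #2:4@95] asks=[-]
After op 4 cancel(order #2): fills=none; bids=[#1:6@104 #3:2@100] asks=[-]
After op 5 [order #4] market_buy(qty=8): fills=none; bids=[#1:6@104 #3:2@100] asks=[-]
After op 6 [order #5] market_sell(qty=5): fills=#1x#5:5@104; bids=[#1:1@104 #3:2@100] asks=[-]
After op 7 [order #6] limit_buy(price=97, qty=2): fills=none; bids=[#1:1@104 #3:2@100 #6:2@97] asks=[-]
After op 8 [order #7] limit_buy(price=98, qty=1): fills=none; bids=[#1:1@104 #3:2@100 #7:1@98 #6:2@97] asks=[-]

Answer: bid=104 ask=-
bid=104 ask=-
bid=104 ask=-
bid=104 ask=-
bid=104 ask=-
bid=104 ask=-
bid=104 ask=-
bid=104 ask=-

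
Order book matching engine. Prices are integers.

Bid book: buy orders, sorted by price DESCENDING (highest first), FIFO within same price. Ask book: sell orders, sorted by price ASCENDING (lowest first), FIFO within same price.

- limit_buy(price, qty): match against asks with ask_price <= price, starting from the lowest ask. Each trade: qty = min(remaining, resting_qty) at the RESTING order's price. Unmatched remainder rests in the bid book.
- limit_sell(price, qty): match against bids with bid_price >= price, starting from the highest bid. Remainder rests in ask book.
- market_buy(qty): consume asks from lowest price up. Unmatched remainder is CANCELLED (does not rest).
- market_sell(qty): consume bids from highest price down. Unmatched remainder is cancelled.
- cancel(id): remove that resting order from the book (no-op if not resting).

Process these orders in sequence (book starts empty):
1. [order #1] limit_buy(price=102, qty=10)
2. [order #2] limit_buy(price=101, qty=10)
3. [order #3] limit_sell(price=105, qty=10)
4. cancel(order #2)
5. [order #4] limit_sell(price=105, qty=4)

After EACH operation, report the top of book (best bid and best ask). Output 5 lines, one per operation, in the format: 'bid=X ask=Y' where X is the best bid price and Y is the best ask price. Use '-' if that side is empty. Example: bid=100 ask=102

Answer: bid=102 ask=-
bid=102 ask=-
bid=102 ask=105
bid=102 ask=105
bid=102 ask=105

Derivation:
After op 1 [order #1] limit_buy(price=102, qty=10): fills=none; bids=[#1:10@102] asks=[-]
After op 2 [order #2] limit_buy(price=101, qty=10): fills=none; bids=[#1:10@102 #2:10@101] asks=[-]
After op 3 [order #3] limit_sell(price=105, qty=10): fills=none; bids=[#1:10@102 #2:10@101] asks=[#3:10@105]
After op 4 cancel(order #2): fills=none; bids=[#1:10@102] asks=[#3:10@105]
After op 5 [order #4] limit_sell(price=105, qty=4): fills=none; bids=[#1:10@102] asks=[#3:10@105 #4:4@105]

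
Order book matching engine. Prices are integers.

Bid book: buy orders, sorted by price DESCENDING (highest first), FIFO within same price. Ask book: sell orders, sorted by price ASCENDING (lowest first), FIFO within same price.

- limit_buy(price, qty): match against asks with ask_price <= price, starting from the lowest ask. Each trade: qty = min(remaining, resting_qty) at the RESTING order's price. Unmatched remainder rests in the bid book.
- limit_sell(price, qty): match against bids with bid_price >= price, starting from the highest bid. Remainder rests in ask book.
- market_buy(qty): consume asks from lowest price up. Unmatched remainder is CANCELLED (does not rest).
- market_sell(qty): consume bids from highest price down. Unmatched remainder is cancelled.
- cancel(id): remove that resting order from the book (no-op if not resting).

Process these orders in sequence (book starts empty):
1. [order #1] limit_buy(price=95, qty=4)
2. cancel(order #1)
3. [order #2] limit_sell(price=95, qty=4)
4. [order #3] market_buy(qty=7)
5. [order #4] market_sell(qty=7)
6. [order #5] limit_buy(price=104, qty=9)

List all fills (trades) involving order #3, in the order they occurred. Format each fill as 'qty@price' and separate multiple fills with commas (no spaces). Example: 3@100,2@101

Answer: 4@95

Derivation:
After op 1 [order #1] limit_buy(price=95, qty=4): fills=none; bids=[#1:4@95] asks=[-]
After op 2 cancel(order #1): fills=none; bids=[-] asks=[-]
After op 3 [order #2] limit_sell(price=95, qty=4): fills=none; bids=[-] asks=[#2:4@95]
After op 4 [order #3] market_buy(qty=7): fills=#3x#2:4@95; bids=[-] asks=[-]
After op 5 [order #4] market_sell(qty=7): fills=none; bids=[-] asks=[-]
After op 6 [order #5] limit_buy(price=104, qty=9): fills=none; bids=[#5:9@104] asks=[-]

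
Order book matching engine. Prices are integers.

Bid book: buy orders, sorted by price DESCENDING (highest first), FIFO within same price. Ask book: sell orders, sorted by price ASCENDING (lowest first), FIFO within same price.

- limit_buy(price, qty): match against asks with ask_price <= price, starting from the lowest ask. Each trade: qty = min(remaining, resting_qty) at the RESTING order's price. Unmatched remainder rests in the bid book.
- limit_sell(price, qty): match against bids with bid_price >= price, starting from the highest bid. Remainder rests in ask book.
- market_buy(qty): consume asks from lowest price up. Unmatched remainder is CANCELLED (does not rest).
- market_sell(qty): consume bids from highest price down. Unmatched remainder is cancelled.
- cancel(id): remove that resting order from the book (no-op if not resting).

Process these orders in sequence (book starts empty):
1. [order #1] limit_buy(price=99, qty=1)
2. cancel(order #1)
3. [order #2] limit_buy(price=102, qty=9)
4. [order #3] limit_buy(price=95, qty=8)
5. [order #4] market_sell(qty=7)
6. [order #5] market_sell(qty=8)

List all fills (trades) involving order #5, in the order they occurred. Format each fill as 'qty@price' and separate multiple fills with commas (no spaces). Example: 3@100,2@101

After op 1 [order #1] limit_buy(price=99, qty=1): fills=none; bids=[#1:1@99] asks=[-]
After op 2 cancel(order #1): fills=none; bids=[-] asks=[-]
After op 3 [order #2] limit_buy(price=102, qty=9): fills=none; bids=[#2:9@102] asks=[-]
After op 4 [order #3] limit_buy(price=95, qty=8): fills=none; bids=[#2:9@102 #3:8@95] asks=[-]
After op 5 [order #4] market_sell(qty=7): fills=#2x#4:7@102; bids=[#2:2@102 #3:8@95] asks=[-]
After op 6 [order #5] market_sell(qty=8): fills=#2x#5:2@102 #3x#5:6@95; bids=[#3:2@95] asks=[-]

Answer: 2@102,6@95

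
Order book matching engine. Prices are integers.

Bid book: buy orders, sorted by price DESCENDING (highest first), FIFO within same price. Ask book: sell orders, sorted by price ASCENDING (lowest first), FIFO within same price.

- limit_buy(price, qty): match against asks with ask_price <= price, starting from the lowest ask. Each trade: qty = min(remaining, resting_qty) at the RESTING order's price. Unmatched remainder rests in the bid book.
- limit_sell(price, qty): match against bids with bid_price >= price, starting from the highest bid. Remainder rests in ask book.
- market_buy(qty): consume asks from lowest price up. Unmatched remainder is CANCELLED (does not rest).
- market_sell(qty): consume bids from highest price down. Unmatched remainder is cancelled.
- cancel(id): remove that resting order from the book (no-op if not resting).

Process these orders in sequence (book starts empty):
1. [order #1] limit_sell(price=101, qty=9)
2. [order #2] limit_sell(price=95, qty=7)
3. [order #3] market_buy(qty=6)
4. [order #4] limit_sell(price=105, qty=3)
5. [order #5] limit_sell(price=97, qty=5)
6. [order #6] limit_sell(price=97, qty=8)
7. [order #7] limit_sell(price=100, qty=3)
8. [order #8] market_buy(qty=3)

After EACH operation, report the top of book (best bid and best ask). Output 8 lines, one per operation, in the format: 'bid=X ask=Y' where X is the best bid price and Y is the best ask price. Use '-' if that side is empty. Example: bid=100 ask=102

Answer: bid=- ask=101
bid=- ask=95
bid=- ask=95
bid=- ask=95
bid=- ask=95
bid=- ask=95
bid=- ask=95
bid=- ask=97

Derivation:
After op 1 [order #1] limit_sell(price=101, qty=9): fills=none; bids=[-] asks=[#1:9@101]
After op 2 [order #2] limit_sell(price=95, qty=7): fills=none; bids=[-] asks=[#2:7@95 #1:9@101]
After op 3 [order #3] market_buy(qty=6): fills=#3x#2:6@95; bids=[-] asks=[#2:1@95 #1:9@101]
After op 4 [order #4] limit_sell(price=105, qty=3): fills=none; bids=[-] asks=[#2:1@95 #1:9@101 #4:3@105]
After op 5 [order #5] limit_sell(price=97, qty=5): fills=none; bids=[-] asks=[#2:1@95 #5:5@97 #1:9@101 #4:3@105]
After op 6 [order #6] limit_sell(price=97, qty=8): fills=none; bids=[-] asks=[#2:1@95 #5:5@97 #6:8@97 #1:9@101 #4:3@105]
After op 7 [order #7] limit_sell(price=100, qty=3): fills=none; bids=[-] asks=[#2:1@95 #5:5@97 #6:8@97 #7:3@100 #1:9@101 #4:3@105]
After op 8 [order #8] market_buy(qty=3): fills=#8x#2:1@95 #8x#5:2@97; bids=[-] asks=[#5:3@97 #6:8@97 #7:3@100 #1:9@101 #4:3@105]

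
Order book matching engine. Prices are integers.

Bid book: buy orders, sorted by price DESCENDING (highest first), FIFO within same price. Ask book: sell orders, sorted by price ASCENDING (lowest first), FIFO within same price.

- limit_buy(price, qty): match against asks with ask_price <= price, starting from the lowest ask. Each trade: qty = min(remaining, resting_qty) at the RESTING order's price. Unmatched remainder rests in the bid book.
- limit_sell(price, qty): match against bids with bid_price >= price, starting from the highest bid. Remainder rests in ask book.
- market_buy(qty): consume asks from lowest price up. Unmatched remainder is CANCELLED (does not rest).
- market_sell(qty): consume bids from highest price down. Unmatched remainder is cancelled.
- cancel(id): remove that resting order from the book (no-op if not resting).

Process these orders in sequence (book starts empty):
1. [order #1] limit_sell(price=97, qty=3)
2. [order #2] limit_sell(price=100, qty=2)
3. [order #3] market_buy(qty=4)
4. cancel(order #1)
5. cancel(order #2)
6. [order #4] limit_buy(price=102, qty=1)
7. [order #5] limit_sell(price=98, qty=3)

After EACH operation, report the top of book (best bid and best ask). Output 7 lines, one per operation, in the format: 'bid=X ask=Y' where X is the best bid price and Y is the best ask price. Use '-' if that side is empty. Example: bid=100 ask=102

After op 1 [order #1] limit_sell(price=97, qty=3): fills=none; bids=[-] asks=[#1:3@97]
After op 2 [order #2] limit_sell(price=100, qty=2): fills=none; bids=[-] asks=[#1:3@97 #2:2@100]
After op 3 [order #3] market_buy(qty=4): fills=#3x#1:3@97 #3x#2:1@100; bids=[-] asks=[#2:1@100]
After op 4 cancel(order #1): fills=none; bids=[-] asks=[#2:1@100]
After op 5 cancel(order #2): fills=none; bids=[-] asks=[-]
After op 6 [order #4] limit_buy(price=102, qty=1): fills=none; bids=[#4:1@102] asks=[-]
After op 7 [order #5] limit_sell(price=98, qty=3): fills=#4x#5:1@102; bids=[-] asks=[#5:2@98]

Answer: bid=- ask=97
bid=- ask=97
bid=- ask=100
bid=- ask=100
bid=- ask=-
bid=102 ask=-
bid=- ask=98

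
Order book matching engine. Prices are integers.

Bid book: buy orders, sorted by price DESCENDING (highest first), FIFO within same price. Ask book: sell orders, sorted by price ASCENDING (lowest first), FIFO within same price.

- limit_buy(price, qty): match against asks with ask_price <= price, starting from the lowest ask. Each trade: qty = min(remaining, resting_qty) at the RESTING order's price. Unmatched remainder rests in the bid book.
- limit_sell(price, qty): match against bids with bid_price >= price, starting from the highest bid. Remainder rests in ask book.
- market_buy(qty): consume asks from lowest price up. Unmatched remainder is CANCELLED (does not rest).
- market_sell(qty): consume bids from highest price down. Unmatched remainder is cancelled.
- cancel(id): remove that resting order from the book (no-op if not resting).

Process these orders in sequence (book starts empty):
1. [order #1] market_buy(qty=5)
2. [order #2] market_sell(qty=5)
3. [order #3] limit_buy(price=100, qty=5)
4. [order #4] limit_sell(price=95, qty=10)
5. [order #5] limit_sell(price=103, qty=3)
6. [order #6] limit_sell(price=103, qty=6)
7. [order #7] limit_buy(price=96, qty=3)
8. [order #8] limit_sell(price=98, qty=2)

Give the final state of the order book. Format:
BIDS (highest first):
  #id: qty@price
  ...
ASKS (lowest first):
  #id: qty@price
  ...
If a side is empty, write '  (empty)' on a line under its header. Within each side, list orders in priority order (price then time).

Answer: BIDS (highest first):
  (empty)
ASKS (lowest first):
  #4: 2@95
  #8: 2@98
  #5: 3@103
  #6: 6@103

Derivation:
After op 1 [order #1] market_buy(qty=5): fills=none; bids=[-] asks=[-]
After op 2 [order #2] market_sell(qty=5): fills=none; bids=[-] asks=[-]
After op 3 [order #3] limit_buy(price=100, qty=5): fills=none; bids=[#3:5@100] asks=[-]
After op 4 [order #4] limit_sell(price=95, qty=10): fills=#3x#4:5@100; bids=[-] asks=[#4:5@95]
After op 5 [order #5] limit_sell(price=103, qty=3): fills=none; bids=[-] asks=[#4:5@95 #5:3@103]
After op 6 [order #6] limit_sell(price=103, qty=6): fills=none; bids=[-] asks=[#4:5@95 #5:3@103 #6:6@103]
After op 7 [order #7] limit_buy(price=96, qty=3): fills=#7x#4:3@95; bids=[-] asks=[#4:2@95 #5:3@103 #6:6@103]
After op 8 [order #8] limit_sell(price=98, qty=2): fills=none; bids=[-] asks=[#4:2@95 #8:2@98 #5:3@103 #6:6@103]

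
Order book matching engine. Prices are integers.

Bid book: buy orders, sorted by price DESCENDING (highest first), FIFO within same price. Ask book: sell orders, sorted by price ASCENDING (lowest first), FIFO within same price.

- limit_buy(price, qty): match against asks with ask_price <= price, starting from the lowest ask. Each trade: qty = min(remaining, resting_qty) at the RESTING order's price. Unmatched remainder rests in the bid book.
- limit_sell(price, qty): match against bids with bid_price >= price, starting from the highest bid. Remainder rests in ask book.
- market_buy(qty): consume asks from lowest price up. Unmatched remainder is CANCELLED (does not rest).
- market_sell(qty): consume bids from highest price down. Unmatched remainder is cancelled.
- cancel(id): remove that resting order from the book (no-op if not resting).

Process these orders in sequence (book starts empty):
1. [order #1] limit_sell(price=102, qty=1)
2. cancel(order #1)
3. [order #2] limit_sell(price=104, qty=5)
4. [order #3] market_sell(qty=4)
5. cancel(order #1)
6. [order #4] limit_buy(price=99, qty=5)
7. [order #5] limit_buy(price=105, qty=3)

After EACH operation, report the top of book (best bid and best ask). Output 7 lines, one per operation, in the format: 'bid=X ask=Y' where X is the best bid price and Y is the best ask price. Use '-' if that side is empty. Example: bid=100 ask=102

After op 1 [order #1] limit_sell(price=102, qty=1): fills=none; bids=[-] asks=[#1:1@102]
After op 2 cancel(order #1): fills=none; bids=[-] asks=[-]
After op 3 [order #2] limit_sell(price=104, qty=5): fills=none; bids=[-] asks=[#2:5@104]
After op 4 [order #3] market_sell(qty=4): fills=none; bids=[-] asks=[#2:5@104]
After op 5 cancel(order #1): fills=none; bids=[-] asks=[#2:5@104]
After op 6 [order #4] limit_buy(price=99, qty=5): fills=none; bids=[#4:5@99] asks=[#2:5@104]
After op 7 [order #5] limit_buy(price=105, qty=3): fills=#5x#2:3@104; bids=[#4:5@99] asks=[#2:2@104]

Answer: bid=- ask=102
bid=- ask=-
bid=- ask=104
bid=- ask=104
bid=- ask=104
bid=99 ask=104
bid=99 ask=104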